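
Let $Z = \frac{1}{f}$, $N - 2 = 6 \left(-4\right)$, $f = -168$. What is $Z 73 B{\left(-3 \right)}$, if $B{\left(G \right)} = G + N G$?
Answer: $- \frac{219}{8} \approx -27.375$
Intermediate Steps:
$N = -22$ ($N = 2 + 6 \left(-4\right) = 2 - 24 = -22$)
$B{\left(G \right)} = - 21 G$ ($B{\left(G \right)} = G - 22 G = - 21 G$)
$Z = - \frac{1}{168}$ ($Z = \frac{1}{-168} = - \frac{1}{168} \approx -0.0059524$)
$Z 73 B{\left(-3 \right)} = \left(- \frac{1}{168}\right) 73 \left(\left(-21\right) \left(-3\right)\right) = \left(- \frac{73}{168}\right) 63 = - \frac{219}{8}$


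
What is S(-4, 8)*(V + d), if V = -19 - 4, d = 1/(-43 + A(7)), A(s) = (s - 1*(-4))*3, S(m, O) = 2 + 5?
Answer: -1617/10 ≈ -161.70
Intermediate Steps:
S(m, O) = 7
A(s) = 12 + 3*s (A(s) = (s + 4)*3 = (4 + s)*3 = 12 + 3*s)
d = -⅒ (d = 1/(-43 + (12 + 3*7)) = 1/(-43 + (12 + 21)) = 1/(-43 + 33) = 1/(-10) = -⅒ ≈ -0.10000)
V = -23
S(-4, 8)*(V + d) = 7*(-23 - ⅒) = 7*(-231/10) = -1617/10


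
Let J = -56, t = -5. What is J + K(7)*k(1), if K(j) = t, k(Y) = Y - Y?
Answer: -56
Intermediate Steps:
k(Y) = 0
K(j) = -5
J + K(7)*k(1) = -56 - 5*0 = -56 + 0 = -56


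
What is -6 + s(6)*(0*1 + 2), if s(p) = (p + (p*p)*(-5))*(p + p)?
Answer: -4182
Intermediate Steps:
s(p) = 2*p*(p - 5*p**2) (s(p) = (p + p**2*(-5))*(2*p) = (p - 5*p**2)*(2*p) = 2*p*(p - 5*p**2))
-6 + s(6)*(0*1 + 2) = -6 + (6**2*(2 - 10*6))*(0*1 + 2) = -6 + (36*(2 - 60))*(0 + 2) = -6 + (36*(-58))*2 = -6 - 2088*2 = -6 - 4176 = -4182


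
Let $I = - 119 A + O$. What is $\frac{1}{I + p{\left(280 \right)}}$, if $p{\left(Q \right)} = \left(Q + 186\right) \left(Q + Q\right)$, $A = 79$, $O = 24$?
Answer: $\frac{1}{251583} \approx 3.9748 \cdot 10^{-6}$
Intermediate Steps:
$I = -9377$ ($I = \left(-119\right) 79 + 24 = -9401 + 24 = -9377$)
$p{\left(Q \right)} = 2 Q \left(186 + Q\right)$ ($p{\left(Q \right)} = \left(186 + Q\right) 2 Q = 2 Q \left(186 + Q\right)$)
$\frac{1}{I + p{\left(280 \right)}} = \frac{1}{-9377 + 2 \cdot 280 \left(186 + 280\right)} = \frac{1}{-9377 + 2 \cdot 280 \cdot 466} = \frac{1}{-9377 + 260960} = \frac{1}{251583}$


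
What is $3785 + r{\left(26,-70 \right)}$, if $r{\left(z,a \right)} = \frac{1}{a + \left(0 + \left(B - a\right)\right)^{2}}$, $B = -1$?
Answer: $\frac{17755436}{4691} \approx 3785.0$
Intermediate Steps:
$r{\left(z,a \right)} = \frac{1}{a + \left(-1 - a\right)^{2}}$ ($r{\left(z,a \right)} = \frac{1}{a + \left(0 - \left(1 + a\right)\right)^{2}} = \frac{1}{a + \left(-1 - a\right)^{2}}$)
$3785 + r{\left(26,-70 \right)} = 3785 + \frac{1}{-70 + \left(1 - 70\right)^{2}} = 3785 + \frac{1}{-70 + \left(-69\right)^{2}} = 3785 + \frac{1}{-70 + 4761} = 3785 + \frac{1}{4691} = \frac{17755436}{4691}$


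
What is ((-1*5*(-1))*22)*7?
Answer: 770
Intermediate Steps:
((-1*5*(-1))*22)*7 = (-5*(-1)*22)*7 = (5*22)*7 = 110*7 = 770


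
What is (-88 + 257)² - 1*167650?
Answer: -139089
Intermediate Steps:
(-88 + 257)² - 1*167650 = 169² - 167650 = 28561 - 167650 = -139089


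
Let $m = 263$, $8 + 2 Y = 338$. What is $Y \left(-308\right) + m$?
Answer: $-50557$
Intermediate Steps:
$Y = 165$ ($Y = -4 + \frac{1}{2} \cdot 338 = -4 + 169 = 165$)
$Y \left(-308\right) + m = 165 \left(-308\right) + 263 = -50820 + 263 = -50557$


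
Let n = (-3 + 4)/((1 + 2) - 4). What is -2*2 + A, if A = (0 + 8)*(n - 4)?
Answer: -44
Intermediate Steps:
n = -1 (n = 1/(3 - 4) = 1/(-1) = 1*(-1) = -1)
A = -40 (A = (0 + 8)*(-1 - 4) = 8*(-5) = -40)
-2*2 + A = -2*2 - 40 = -4 - 40 = -44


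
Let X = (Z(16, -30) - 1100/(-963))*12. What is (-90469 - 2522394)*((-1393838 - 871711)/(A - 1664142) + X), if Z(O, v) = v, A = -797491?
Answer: 713070910032285013/790184193 ≈ 9.0241e+8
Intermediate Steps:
X = -111160/321 (X = (-30 - 1100/(-963))*12 = (-30 - 1100*(-1/963))*12 = (-30 + 1100/963)*12 = -27790/963*12 = -111160/321 ≈ -346.29)
(-90469 - 2522394)*((-1393838 - 871711)/(A - 1664142) + X) = (-90469 - 2522394)*((-1393838 - 871711)/(-797491 - 1664142) - 111160/321) = -2612863*(-2265549/(-2461633) - 111160/321) = -2612863*(-2265549*(-1/2461633) - 111160/321) = -2612863*(2265549/2461633 - 111160/321) = -2612863*(-272907883051/790184193) = 713070910032285013/790184193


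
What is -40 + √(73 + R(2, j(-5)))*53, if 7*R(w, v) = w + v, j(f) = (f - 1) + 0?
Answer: -40 + 689*√21/7 ≈ 411.06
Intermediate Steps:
j(f) = -1 + f (j(f) = (-1 + f) + 0 = -1 + f)
R(w, v) = v/7 + w/7 (R(w, v) = (w + v)/7 = (v + w)/7 = v/7 + w/7)
-40 + √(73 + R(2, j(-5)))*53 = -40 + √(73 + ((-1 - 5)/7 + (⅐)*2))*53 = -40 + √(73 + ((⅐)*(-6) + 2/7))*53 = -40 + √(73 + (-6/7 + 2/7))*53 = -40 + √(73 - 4/7)*53 = -40 + √(507/7)*53 = -40 + (13*√21/7)*53 = -40 + 689*√21/7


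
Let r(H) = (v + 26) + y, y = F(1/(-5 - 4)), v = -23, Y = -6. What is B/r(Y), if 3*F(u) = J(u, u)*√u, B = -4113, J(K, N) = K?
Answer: -80956179/59050 - 333153*I/59050 ≈ -1371.0 - 5.6419*I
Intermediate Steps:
F(u) = u^(3/2)/3 (F(u) = (u*√u)/3 = u^(3/2)/3)
y = -I/81 (y = (1/(-5 - 4))^(3/2)/3 = (1/(-9))^(3/2)/3 = (-⅑)^(3/2)/3 = (-I/27)/3 = -I/81 ≈ -0.012346*I)
r(H) = 3 - I/81 (r(H) = (-23 + 26) - I/81 = 3 - I/81)
B/r(Y) = -4113*6561*(3 + I/81)/59050 = -26985393*(3 + I/81)/59050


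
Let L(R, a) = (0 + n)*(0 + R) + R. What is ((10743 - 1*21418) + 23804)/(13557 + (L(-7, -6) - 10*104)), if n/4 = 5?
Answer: 13129/12370 ≈ 1.0614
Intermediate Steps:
n = 20 (n = 4*5 = 20)
L(R, a) = 21*R (L(R, a) = (0 + 20)*(0 + R) + R = 20*R + R = 21*R)
((10743 - 1*21418) + 23804)/(13557 + (L(-7, -6) - 10*104)) = ((10743 - 1*21418) + 23804)/(13557 + (21*(-7) - 10*104)) = ((10743 - 21418) + 23804)/(13557 + (-147 - 1040)) = (-10675 + 23804)/(13557 - 1187) = 13129/12370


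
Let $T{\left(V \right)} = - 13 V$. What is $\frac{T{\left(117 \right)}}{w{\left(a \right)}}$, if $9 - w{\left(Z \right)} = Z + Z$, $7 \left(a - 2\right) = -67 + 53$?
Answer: $-169$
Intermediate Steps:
$a = 0$ ($a = 2 + \frac{-67 + 53}{7} = 2 + \frac{1}{7} \left(-14\right) = 2 - 2 = 0$)
$w{\left(Z \right)} = 9 - 2 Z$ ($w{\left(Z \right)} = 9 - \left(Z + Z\right) = 9 - 2 Z$)
$\frac{T{\left(117 \right)}}{w{\left(a \right)}} = \frac{\left(-13\right) 117}{9 - 0} = - \frac{1521}{9 + 0} = - \frac{1521}{9} = \left(-1521\right) \frac{1}{9} = -169$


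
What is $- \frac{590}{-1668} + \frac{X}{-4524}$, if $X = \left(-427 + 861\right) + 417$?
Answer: $\frac{104141}{628836} \approx 0.16561$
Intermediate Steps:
$X = 851$ ($X = 434 + 417 = 851$)
$- \frac{590}{-1668} + \frac{X}{-4524} = - \frac{590}{-1668} + \frac{851}{-4524} = \left(-590\right) \left(- \frac{1}{1668}\right) + 851 \left(- \frac{1}{4524}\right) = \frac{295}{834} - \frac{851}{4524} = \frac{104141}{628836}$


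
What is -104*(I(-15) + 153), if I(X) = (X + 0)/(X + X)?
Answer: -15964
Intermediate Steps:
I(X) = ½ (I(X) = X/((2*X)) = X*(1/(2*X)) = ½)
-104*(I(-15) + 153) = -104*(½ + 153) = -104*307/2 = -15964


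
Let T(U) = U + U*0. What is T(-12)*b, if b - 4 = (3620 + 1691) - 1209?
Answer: -49272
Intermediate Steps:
T(U) = U (T(U) = U + 0 = U)
b = 4106 (b = 4 + ((3620 + 1691) - 1209) = 4 + (5311 - 1209) = 4 + 4102 = 4106)
T(-12)*b = -12*4106 = -49272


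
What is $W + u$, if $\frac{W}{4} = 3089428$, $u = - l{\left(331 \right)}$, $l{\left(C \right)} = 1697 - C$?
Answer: $12356346$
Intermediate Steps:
$u = -1366$ ($u = - (1697 - 331) = \left(-1\right) 1366 = -1366$)
$W = 12357712$ ($W = 4 \cdot 3089428 = 12357712$)
$W + u = 12357712 - 1366 = 12356346$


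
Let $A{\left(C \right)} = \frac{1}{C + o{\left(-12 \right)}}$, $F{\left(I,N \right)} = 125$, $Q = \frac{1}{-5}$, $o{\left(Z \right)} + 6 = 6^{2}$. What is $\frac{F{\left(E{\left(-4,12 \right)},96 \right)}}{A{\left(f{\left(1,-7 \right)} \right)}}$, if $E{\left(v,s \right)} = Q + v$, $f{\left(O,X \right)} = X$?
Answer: $2875$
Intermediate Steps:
$o{\left(Z \right)} = 30$ ($o{\left(Z \right)} = -6 + 6^{2} = -6 + 36 = 30$)
$Q = - \frac{1}{5} \approx -0.2$
$E{\left(v,s \right)} = - \frac{1}{5} + v$
$A{\left(C \right)} = \frac{1}{30 + C}$ ($A{\left(C \right)} = \frac{1}{C + 30} = \frac{1}{30 + C}$)
$\frac{F{\left(E{\left(-4,12 \right)},96 \right)}}{A{\left(f{\left(1,-7 \right)} \right)}} = \frac{125}{\frac{1}{30 - 7}} = \frac{125}{\frac{1}{23}} = 125 \frac{1}{\frac{1}{23}} = 125 \cdot 23 = 2875$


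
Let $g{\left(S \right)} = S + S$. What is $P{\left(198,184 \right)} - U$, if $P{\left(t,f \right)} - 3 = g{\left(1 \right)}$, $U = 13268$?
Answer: $-13263$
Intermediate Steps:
$g{\left(S \right)} = 2 S$
$P{\left(t,f \right)} = 5$ ($P{\left(t,f \right)} = 3 + 2 \cdot 1 = 3 + 2 = 5$)
$P{\left(198,184 \right)} - U = 5 - 13268 = -13263$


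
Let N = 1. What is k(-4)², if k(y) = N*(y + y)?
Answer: 64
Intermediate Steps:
k(y) = 2*y (k(y) = 1*(y + y) = 1*(2*y) = 2*y)
k(-4)² = (2*(-4))² = (-8)² = 64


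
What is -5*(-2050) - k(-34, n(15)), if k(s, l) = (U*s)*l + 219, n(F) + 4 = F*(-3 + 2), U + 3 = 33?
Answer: -9349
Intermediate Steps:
U = 30 (U = -3 + 33 = 30)
n(F) = -4 - F (n(F) = -4 + F*(-3 + 2) = -4 + F*(-1) = -4 - F)
k(s, l) = 219 + 30*l*s (k(s, l) = (30*s)*l + 219 = 30*l*s + 219 = 219 + 30*l*s)
-5*(-2050) - k(-34, n(15)) = -5*(-2050) - (219 + 30*(-4 - 1*15)*(-34)) = 10250 - (219 + 30*(-4 - 15)*(-34)) = 10250 - (219 + 30*(-19)*(-34)) = 10250 - (219 + 19380) = 10250 - 1*19599 = 10250 - 19599 = -9349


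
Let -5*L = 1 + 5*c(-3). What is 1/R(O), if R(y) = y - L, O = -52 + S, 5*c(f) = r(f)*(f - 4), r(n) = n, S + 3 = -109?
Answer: -5/798 ≈ -0.0062657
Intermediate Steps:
S = -112 (S = -3 - 109 = -112)
c(f) = f*(-4 + f)/5 (c(f) = (f*(f - 4))/5 = (f*(-4 + f))/5 = f*(-4 + f)/5)
L = -22/5 (L = -(1 + 5*((⅕)*(-3)*(-4 - 3)))/5 = -(1 + 5*((⅕)*(-3)*(-7)))/5 = -(1 + 5*(21/5))/5 = -(1 + 21)/5 = -⅕*22 = -22/5 ≈ -4.4000)
O = -164 (O = -52 - 112 = -164)
R(y) = 22/5 + y (R(y) = y - 1*(-22/5) = y + 22/5 = 22/5 + y)
1/R(O) = 1/(22/5 - 164) = 1/(-798/5) = -5/798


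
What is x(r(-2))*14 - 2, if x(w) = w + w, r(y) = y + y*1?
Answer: -114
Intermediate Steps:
r(y) = 2*y (r(y) = y + y = 2*y)
x(w) = 2*w
x(r(-2))*14 - 2 = (2*(2*(-2)))*14 - 2 = (2*(-4))*14 - 2 = -8*14 - 2 = -112 - 2 = -114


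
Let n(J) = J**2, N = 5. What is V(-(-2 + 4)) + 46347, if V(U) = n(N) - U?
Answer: 46374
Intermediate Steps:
V(U) = 25 - U (V(U) = 5**2 - U = 25 - U)
V(-(-2 + 4)) + 46347 = (25 - (-1)*(-2 + 4)) + 46347 = (25 - (-1)*2) + 46347 = (25 - 1*(-2)) + 46347 = (25 + 2) + 46347 = 27 + 46347 = 46374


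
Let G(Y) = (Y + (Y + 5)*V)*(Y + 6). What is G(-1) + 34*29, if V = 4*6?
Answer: 1461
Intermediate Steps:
V = 24
G(Y) = (6 + Y)*(120 + 25*Y) (G(Y) = (Y + (Y + 5)*24)*(Y + 6) = (Y + (5 + Y)*24)*(6 + Y) = (Y + (120 + 24*Y))*(6 + Y) = (120 + 25*Y)*(6 + Y) = (6 + Y)*(120 + 25*Y))
G(-1) + 34*29 = (720 + 25*(-1)**2 + 270*(-1)) + 34*29 = (720 + 25*1 - 270) + 986 = (720 + 25 - 270) + 986 = 475 + 986 = 1461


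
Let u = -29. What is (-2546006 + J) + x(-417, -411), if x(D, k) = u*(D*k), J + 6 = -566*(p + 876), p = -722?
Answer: -7603399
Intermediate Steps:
J = -87170 (J = -6 - 566*(-722 + 876) = -6 - 566*154 = -6 - 87164 = -87170)
x(D, k) = -29*D*k
(-2546006 + J) + x(-417, -411) = (-2546006 - 87170) - 29*(-417)*(-411) = -2633176 - 4970223 = -7603399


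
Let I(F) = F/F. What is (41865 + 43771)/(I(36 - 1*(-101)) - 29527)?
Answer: -42818/14763 ≈ -2.9004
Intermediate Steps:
I(F) = 1
(41865 + 43771)/(I(36 - 1*(-101)) - 29527) = (41865 + 43771)/(1 - 29527) = 85636/(-29526) = 85636*(-1/29526) = -42818/14763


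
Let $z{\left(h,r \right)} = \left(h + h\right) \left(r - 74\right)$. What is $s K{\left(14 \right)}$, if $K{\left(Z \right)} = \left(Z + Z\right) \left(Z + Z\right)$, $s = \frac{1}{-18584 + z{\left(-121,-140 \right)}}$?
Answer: $\frac{196}{8301} \approx 0.023612$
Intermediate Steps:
$z{\left(h,r \right)} = 2 h \left(-74 + r\right)$
$s = \frac{1}{33204}$ ($s = \frac{1}{-18584 + 2 \left(-121\right) \left(-74 - 140\right)} = \frac{1}{-18584 + 2 \left(-121\right) \left(-214\right)} = \frac{1}{-18584 + 51788} = \frac{1}{33204} \approx 3.0117 \cdot 10^{-5}$)
$K{\left(Z \right)} = 4 Z^{2}$ ($K{\left(Z \right)} = 2 Z 2 Z = 4 Z^{2}$)
$s K{\left(14 \right)} = \frac{4 \cdot 14^{2}}{33204} = \frac{4 \cdot 196}{33204} = \frac{1}{33204} \cdot 784 = \frac{196}{8301}$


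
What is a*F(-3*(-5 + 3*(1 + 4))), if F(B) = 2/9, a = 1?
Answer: 2/9 ≈ 0.22222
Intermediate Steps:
F(B) = 2/9 (F(B) = 2*(⅑) = 2/9)
a*F(-3*(-5 + 3*(1 + 4))) = 1*(2/9) = 2/9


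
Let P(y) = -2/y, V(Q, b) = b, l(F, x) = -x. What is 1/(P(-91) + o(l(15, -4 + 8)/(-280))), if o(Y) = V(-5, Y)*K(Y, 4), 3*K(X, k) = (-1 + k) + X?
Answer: 191100/6943 ≈ 27.524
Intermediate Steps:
K(X, k) = -⅓ + X/3 + k/3 (K(X, k) = ((-1 + k) + X)/3 = (-1 + X + k)/3 = -⅓ + X/3 + k/3)
o(Y) = Y*(1 + Y/3) (o(Y) = Y*(-⅓ + Y/3 + (⅓)*4) = Y*(-⅓ + Y/3 + 4/3) = Y*(1 + Y/3))
1/(P(-91) + o(l(15, -4 + 8)/(-280))) = 1/(-2/(-91) + (-(-4 + 8)/(-280))*(3 - (-4 + 8)/(-280))/3) = 1/(-2*(-1/91) + (-1*4*(-1/280))*(3 - 1*4*(-1/280))/3) = 1/(2/91 + (-4*(-1/280))*(3 - 4*(-1/280))/3) = 1/(2/91 + (⅓)*(1/70)*(3 + 1/70)) = 1/(2/91 + (⅓)*(1/70)*(211/70)) = 1/(2/91 + 211/14700) = 1/(6943/191100) = 191100/6943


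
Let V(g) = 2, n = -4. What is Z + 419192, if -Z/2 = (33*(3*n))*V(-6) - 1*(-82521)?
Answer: 255734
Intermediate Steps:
Z = -163458 (Z = -2*((33*(3*(-4)))*2 - 1*(-82521)) = -2*((33*(-12))*2 + 82521) = -2*(-396*2 + 82521) = -2*(-792 + 82521) = -2*81729 = -163458)
Z + 419192 = -163458 + 419192 = 255734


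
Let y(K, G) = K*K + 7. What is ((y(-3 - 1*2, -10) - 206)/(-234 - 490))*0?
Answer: 0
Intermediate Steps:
y(K, G) = 7 + K² (y(K, G) = K² + 7 = 7 + K²)
((y(-3 - 1*2, -10) - 206)/(-234 - 490))*0 = (((7 + (-3 - 1*2)²) - 206)/(-234 - 490))*0 = (((7 + (-3 - 2)²) - 206)/(-724))*0 = (((7 + (-5)²) - 206)*(-1/724))*0 = (((7 + 25) - 206)*(-1/724))*0 = ((32 - 206)*(-1/724))*0 = -174*(-1/724)*0 = (87/362)*0 = 0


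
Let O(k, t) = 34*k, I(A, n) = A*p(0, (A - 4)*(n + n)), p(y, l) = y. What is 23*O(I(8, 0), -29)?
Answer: 0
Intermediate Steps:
I(A, n) = 0 (I(A, n) = A*0 = 0)
23*O(I(8, 0), -29) = 23*(34*0) = 23*0 = 0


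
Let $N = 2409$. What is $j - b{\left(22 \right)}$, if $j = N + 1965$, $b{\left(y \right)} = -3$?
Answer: $4377$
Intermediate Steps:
$j = 4374$ ($j = 2409 + 1965 = 4374$)
$j - b{\left(22 \right)} = 4374 - -3 = 4374 + 3 = 4377$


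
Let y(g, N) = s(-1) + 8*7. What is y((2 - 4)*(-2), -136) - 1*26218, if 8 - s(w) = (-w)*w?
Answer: -26153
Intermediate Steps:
s(w) = 8 + w² (s(w) = 8 - (-w)*w = 8 - (-1)*w² = 8 + w²)
y(g, N) = 65 (y(g, N) = (8 + (-1)²) + 8*7 = (8 + 1) + 56 = 9 + 56 = 65)
y((2 - 4)*(-2), -136) - 1*26218 = 65 - 1*26218 = 65 - 26218 = -26153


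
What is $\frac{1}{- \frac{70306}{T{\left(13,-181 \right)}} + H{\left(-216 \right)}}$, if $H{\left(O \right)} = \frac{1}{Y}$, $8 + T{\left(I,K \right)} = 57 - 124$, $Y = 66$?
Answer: $\frac{1650}{1546757} \approx 0.0010667$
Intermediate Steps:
$T{\left(I,K \right)} = -75$ ($T{\left(I,K \right)} = -8 + \left(57 - 124\right) = -8 - 67 = -75$)
$H{\left(O \right)} = \frac{1}{66}$
$\frac{1}{- \frac{70306}{T{\left(13,-181 \right)}} + H{\left(-216 \right)}} = \frac{1}{- \frac{70306}{-75} + \frac{1}{66}} = \frac{1}{\left(-70306\right) \left(- \frac{1}{75}\right) + \frac{1}{66}} = \frac{1}{\frac{70306}{75} + \frac{1}{66}} = \frac{1}{\frac{1546757}{1650}} = \frac{1650}{1546757}$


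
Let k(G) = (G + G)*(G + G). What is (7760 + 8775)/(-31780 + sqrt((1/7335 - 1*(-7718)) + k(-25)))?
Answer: -3854412670500/7408043264969 - 49605*sqrt(61083460265)/7408043264969 ≈ -0.52196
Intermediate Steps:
k(G) = 4*G**2 (k(G) = (2*G)*(2*G) = 4*G**2)
(7760 + 8775)/(-31780 + sqrt((1/7335 - 1*(-7718)) + k(-25))) = (7760 + 8775)/(-31780 + sqrt((1/7335 - 1*(-7718)) + 4*(-25)**2)) = 16535/(-31780 + sqrt((1/7335 + 7718) + 4*625)) = 16535/(-31780 + sqrt(56611531/7335 + 2500)) = 16535/(-31780 + sqrt(74949031/7335)) = 16535/(-31780 + sqrt(61083460265)/2445)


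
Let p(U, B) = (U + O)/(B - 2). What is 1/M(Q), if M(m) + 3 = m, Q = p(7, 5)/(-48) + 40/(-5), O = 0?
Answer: -144/1591 ≈ -0.090509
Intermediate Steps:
p(U, B) = U/(-2 + B) (p(U, B) = (U + 0)/(B - 2) = U/(-2 + B))
Q = -1159/144 (Q = (7/(-2 + 5))/(-48) + 40/(-5) = (7/3)*(-1/48) + 40*(-1/5) = (7*(1/3))*(-1/48) - 8 = (7/3)*(-1/48) - 8 = -7/144 - 8 = -1159/144 ≈ -8.0486)
M(m) = -3 + m
1/M(Q) = 1/(-3 - 1159/144) = 1/(-1591/144) = -144/1591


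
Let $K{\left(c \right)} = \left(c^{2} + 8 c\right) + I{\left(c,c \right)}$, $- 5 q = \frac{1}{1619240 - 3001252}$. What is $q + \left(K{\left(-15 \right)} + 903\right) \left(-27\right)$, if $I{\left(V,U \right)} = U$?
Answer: $- \frac{185265618659}{6910060} \approx -26811.0$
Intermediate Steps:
$q = \frac{1}{6910060}$ ($q = - \frac{1}{5 \left(1619240 - 3001252\right)} = - \frac{1}{5 \left(-1382012\right)} = \left(- \frac{1}{5}\right) \left(- \frac{1}{1382012}\right) = \frac{1}{6910060} \approx 1.4472 \cdot 10^{-7}$)
$K{\left(c \right)} = c^{2} + 9 c$ ($K{\left(c \right)} = \left(c^{2} + 8 c\right) + c = c^{2} + 9 c$)
$q + \left(K{\left(-15 \right)} + 903\right) \left(-27\right) = \frac{1}{6910060} + \left(- 15 \left(9 - 15\right) + 903\right) \left(-27\right) = \frac{1}{6910060} + \left(\left(-15\right) \left(-6\right) + 903\right) \left(-27\right) = \frac{1}{6910060} + \left(90 + 903\right) \left(-27\right) = \frac{1}{6910060} + 993 \left(-27\right) = \frac{1}{6910060} - 26811 = - \frac{185265618659}{6910060}$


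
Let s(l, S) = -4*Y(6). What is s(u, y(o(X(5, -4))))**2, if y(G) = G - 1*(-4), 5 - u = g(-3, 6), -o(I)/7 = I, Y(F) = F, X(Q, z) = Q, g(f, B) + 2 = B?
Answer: 576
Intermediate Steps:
g(f, B) = -2 + B
o(I) = -7*I
u = 1 (u = 5 - (-2 + 6) = 5 - 1*4 = 5 - 4 = 1)
y(G) = 4 + G (y(G) = G + 4 = 4 + G)
s(l, S) = -24 (s(l, S) = -4*6 = -24)
s(u, y(o(X(5, -4))))**2 = (-24)**2 = 576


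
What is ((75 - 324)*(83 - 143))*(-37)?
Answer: -552780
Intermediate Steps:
((75 - 324)*(83 - 143))*(-37) = -249*(-60)*(-37) = 14940*(-37) = -552780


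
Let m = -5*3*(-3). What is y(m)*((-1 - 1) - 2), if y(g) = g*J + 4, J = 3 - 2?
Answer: -196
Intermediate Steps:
J = 1
m = 45 (m = -15*(-3) = 45)
y(g) = 4 + g (y(g) = g*1 + 4 = g + 4 = 4 + g)
y(m)*((-1 - 1) - 2) = (4 + 45)*((-1 - 1) - 2) = 49*(-2 - 2) = 49*(-4) = -196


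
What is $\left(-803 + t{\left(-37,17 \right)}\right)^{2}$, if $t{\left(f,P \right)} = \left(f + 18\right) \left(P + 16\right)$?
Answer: $2044900$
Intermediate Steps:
$t{\left(f,P \right)} = \left(16 + P\right) \left(18 + f\right)$ ($t{\left(f,P \right)} = \left(18 + f\right) \left(16 + P\right) = \left(16 + P\right) \left(18 + f\right)$)
$\left(-803 + t{\left(-37,17 \right)}\right)^{2} = \left(-803 + \left(288 + 16 \left(-37\right) + 18 \cdot 17 + 17 \left(-37\right)\right)\right)^{2} = \left(-803 + \left(288 - 592 + 306 - 629\right)\right)^{2} = \left(-803 - 627\right)^{2} = \left(-1430\right)^{2} = 2044900$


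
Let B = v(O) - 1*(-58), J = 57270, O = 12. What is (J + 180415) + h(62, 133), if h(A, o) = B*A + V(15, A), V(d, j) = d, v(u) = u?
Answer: 242040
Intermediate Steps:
B = 70 (B = 12 - 1*(-58) = 12 + 58 = 70)
h(A, o) = 15 + 70*A (h(A, o) = 70*A + 15 = 15 + 70*A)
(J + 180415) + h(62, 133) = (57270 + 180415) + (15 + 70*62) = 237685 + (15 + 4340) = 237685 + 4355 = 242040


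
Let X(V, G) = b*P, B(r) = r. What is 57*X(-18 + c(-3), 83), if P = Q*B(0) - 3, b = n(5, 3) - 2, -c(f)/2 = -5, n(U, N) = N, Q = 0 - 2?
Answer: -171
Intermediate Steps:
Q = -2
c(f) = 10 (c(f) = -2*(-5) = 10)
b = 1 (b = 3 - 2 = 1)
P = -3 (P = -2*0 - 3 = 0 - 3 = -3)
X(V, G) = -3 (X(V, G) = 1*(-3) = -3)
57*X(-18 + c(-3), 83) = 57*(-3) = -171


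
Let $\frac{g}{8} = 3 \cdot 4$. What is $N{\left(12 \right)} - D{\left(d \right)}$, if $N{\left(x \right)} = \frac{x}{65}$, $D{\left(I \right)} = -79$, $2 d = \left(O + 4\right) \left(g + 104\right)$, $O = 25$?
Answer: $\frac{5147}{65} \approx 79.185$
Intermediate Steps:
$g = 96$ ($g = 8 \cdot 3 \cdot 4 = 8 \cdot 12 = 96$)
$d = 2900$ ($d = \frac{\left(25 + 4\right) \left(96 + 104\right)}{2} = \frac{29 \cdot 200}{2} = \frac{1}{2} \cdot 5800 = 2900$)
$N{\left(x \right)} = \frac{x}{65}$ ($N{\left(x \right)} = x \frac{1}{65} = \frac{x}{65}$)
$N{\left(12 \right)} - D{\left(d \right)} = \frac{1}{65} \cdot 12 - -79 = \frac{12}{65} + 79 = \frac{5147}{65}$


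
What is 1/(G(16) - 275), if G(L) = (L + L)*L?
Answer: 1/237 ≈ 0.0042194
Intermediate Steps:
G(L) = 2*L**2 (G(L) = (2*L)*L = 2*L**2)
1/(G(16) - 275) = 1/(2*16**2 - 275) = 1/(2*256 - 275) = 1/(512 - 275) = 1/237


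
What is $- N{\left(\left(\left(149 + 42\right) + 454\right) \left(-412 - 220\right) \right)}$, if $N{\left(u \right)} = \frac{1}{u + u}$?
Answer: $\frac{1}{815280} \approx 1.2266 \cdot 10^{-6}$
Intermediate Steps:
$N{\left(u \right)} = \frac{1}{2 u}$
$- N{\left(\left(\left(149 + 42\right) + 454\right) \left(-412 - 220\right) \right)} = - \frac{1}{2 \left(\left(149 + 42\right) + 454\right) \left(-412 - 220\right)} = - \frac{1}{2 \left(191 + 454\right) \left(-632\right)} = - \frac{1}{2 \cdot 645 \left(-632\right)} = - \frac{1}{2 \left(-407640\right)} = - \frac{-1}{2 \cdot 407640} = \left(-1\right) \left(- \frac{1}{815280}\right) = \frac{1}{815280}$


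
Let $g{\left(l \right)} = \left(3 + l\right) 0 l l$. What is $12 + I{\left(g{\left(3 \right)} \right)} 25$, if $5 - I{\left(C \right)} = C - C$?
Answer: $137$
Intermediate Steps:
$g{\left(l \right)} = 0$ ($g{\left(l \right)} = 0 l l = 0 l = 0$)
$I{\left(C \right)} = 5$ ($I{\left(C \right)} = 5 - \left(C - C\right) = 5 - 0 = 5 + 0 = 5$)
$12 + I{\left(g{\left(3 \right)} \right)} 25 = 12 + 5 \cdot 25 = 12 + 125 = 137$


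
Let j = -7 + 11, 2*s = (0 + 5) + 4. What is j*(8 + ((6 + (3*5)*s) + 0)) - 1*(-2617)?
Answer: 2943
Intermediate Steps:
s = 9/2 (s = ((0 + 5) + 4)/2 = (5 + 4)/2 = (½)*9 = 9/2 ≈ 4.5000)
j = 4
j*(8 + ((6 + (3*5)*s) + 0)) - 1*(-2617) = 4*(8 + ((6 + (3*5)*(9/2)) + 0)) - 1*(-2617) = 4*(8 + ((6 + 15*(9/2)) + 0)) + 2617 = 4*(8 + ((6 + 135/2) + 0)) + 2617 = 4*(8 + (147/2 + 0)) + 2617 = 4*(8 + 147/2) + 2617 = 4*(163/2) + 2617 = 326 + 2617 = 2943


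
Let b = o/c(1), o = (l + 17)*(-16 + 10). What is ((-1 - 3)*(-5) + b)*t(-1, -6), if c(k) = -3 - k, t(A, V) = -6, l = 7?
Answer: -336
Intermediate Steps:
o = -144 (o = (7 + 17)*(-16 + 10) = 24*(-6) = -144)
b = 36 (b = -144/(-3 - 1*1) = -144/(-3 - 1) = -144/(-4) = -144*(-¼) = 36)
((-1 - 3)*(-5) + b)*t(-1, -6) = ((-1 - 3)*(-5) + 36)*(-6) = (-4*(-5) + 36)*(-6) = (20 + 36)*(-6) = 56*(-6) = -336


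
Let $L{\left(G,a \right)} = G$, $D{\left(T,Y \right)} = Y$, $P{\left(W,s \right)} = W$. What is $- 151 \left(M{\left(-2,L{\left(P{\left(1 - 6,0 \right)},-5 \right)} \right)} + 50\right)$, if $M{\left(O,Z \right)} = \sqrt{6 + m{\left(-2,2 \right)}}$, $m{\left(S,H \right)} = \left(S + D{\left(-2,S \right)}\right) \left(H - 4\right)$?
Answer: $-7550 - 151 \sqrt{14} \approx -8115.0$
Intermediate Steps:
$m{\left(S,H \right)} = 2 S \left(-4 + H\right)$ ($m{\left(S,H \right)} = \left(S + S\right) \left(H - 4\right) = 2 S \left(-4 + H\right)$)
$M{\left(O,Z \right)} = \sqrt{14}$ ($M{\left(O,Z \right)} = \sqrt{6 + 2 \left(-2\right) \left(-4 + 2\right)} = \sqrt{6 + 2 \left(-2\right) \left(-2\right)} = \sqrt{6 + 8} = \sqrt{14}$)
$- 151 \left(M{\left(-2,L{\left(P{\left(1 - 6,0 \right)},-5 \right)} \right)} + 50\right) = - 151 \left(\sqrt{14} + 50\right) = - 151 \left(50 + \sqrt{14}\right) = -7550 - 151 \sqrt{14}$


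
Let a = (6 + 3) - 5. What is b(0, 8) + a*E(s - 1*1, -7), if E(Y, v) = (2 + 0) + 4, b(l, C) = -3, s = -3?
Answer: 21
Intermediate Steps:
E(Y, v) = 6 (E(Y, v) = 2 + 4 = 6)
a = 4 (a = 9 - 5 = 4)
b(0, 8) + a*E(s - 1*1, -7) = -3 + 4*6 = -3 + 24 = 21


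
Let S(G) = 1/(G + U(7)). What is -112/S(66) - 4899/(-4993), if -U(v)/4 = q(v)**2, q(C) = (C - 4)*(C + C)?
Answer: 3908924739/4993 ≈ 7.8288e+5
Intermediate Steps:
q(C) = 2*C*(-4 + C) (q(C) = (-4 + C)*(2*C) = 2*C*(-4 + C))
U(v) = -16*v**2*(-4 + v)**2 (U(v) = -4*4*v**2*(-4 + v)**2 = -16*v**2*(-4 + v)**2)
S(G) = 1/(-7056 + G) (S(G) = 1/(G - 16*7**2*(-4 + 7)**2) = 1/(G - 16*49*3**2) = 1/(G - 16*49*9) = 1/(G - 7056) = 1/(-7056 + G))
-112/S(66) - 4899/(-4993) = -112/(1/(-7056 + 66)) - 4899/(-4993) = -112/(1/(-6990)) - 4899*(-1/4993) = -112/(-1/6990) + 4899/4993 = -112*(-6990) + 4899/4993 = 782880 + 4899/4993 = 3908924739/4993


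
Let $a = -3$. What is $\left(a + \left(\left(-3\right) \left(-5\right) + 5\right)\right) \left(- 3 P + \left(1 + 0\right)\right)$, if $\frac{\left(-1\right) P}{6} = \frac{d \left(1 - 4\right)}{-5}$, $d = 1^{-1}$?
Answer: $\frac{1003}{5} \approx 200.6$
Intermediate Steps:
$d = 1$
$P = - \frac{18}{5}$ ($P = - 6 \frac{1 \left(1 - 4\right)}{-5} = - 6 \cdot 1 \left(-3\right) \left(- \frac{1}{5}\right) = - 6 \left(\left(-3\right) \left(- \frac{1}{5}\right)\right) = \left(-6\right) \frac{3}{5} = - \frac{18}{5} \approx -3.6$)
$\left(a + \left(\left(-3\right) \left(-5\right) + 5\right)\right) \left(- 3 P + \left(1 + 0\right)\right) = \left(-3 + \left(\left(-3\right) \left(-5\right) + 5\right)\right) \left(\left(-3\right) \left(- \frac{18}{5}\right) + \left(1 + 0\right)\right) = \left(-3 + \left(15 + 5\right)\right) \left(\frac{54}{5} + 1\right) = \left(-3 + 20\right) \frac{59}{5} = 17 \cdot \frac{59}{5} = \frac{1003}{5}$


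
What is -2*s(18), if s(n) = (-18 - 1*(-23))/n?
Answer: -5/9 ≈ -0.55556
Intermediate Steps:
s(n) = 5/n (s(n) = (-18 + 23)/n = 5/n)
-2*s(18) = -10/18 = -2*5/18 = -5/9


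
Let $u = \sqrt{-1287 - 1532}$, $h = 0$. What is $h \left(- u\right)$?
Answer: $0$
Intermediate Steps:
$u = i \sqrt{2819}$ ($u = \sqrt{-2819} = i \sqrt{2819} \approx 53.094 i$)
$h \left(- u\right) = 0 \left(- i \sqrt{2819}\right) = 0$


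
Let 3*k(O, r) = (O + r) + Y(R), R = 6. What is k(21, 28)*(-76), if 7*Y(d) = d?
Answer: -26524/21 ≈ -1263.0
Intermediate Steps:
Y(d) = d/7
k(O, r) = 2/7 + O/3 + r/3 (k(O, r) = ((O + r) + (1/7)*6)/3 = ((O + r) + 6/7)/3 = (6/7 + O + r)/3 = 2/7 + O/3 + r/3)
k(21, 28)*(-76) = (2/7 + (1/3)*21 + (1/3)*28)*(-76) = (2/7 + 7 + 28/3)*(-76) = (349/21)*(-76) = -26524/21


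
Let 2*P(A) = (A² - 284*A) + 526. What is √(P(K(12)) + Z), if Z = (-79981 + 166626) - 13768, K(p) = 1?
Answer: √291994/2 ≈ 270.18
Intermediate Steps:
P(A) = 263 + A²/2 - 142*A (P(A) = ((A² - 284*A) + 526)/2 = (526 + A² - 284*A)/2 = 263 + A²/2 - 142*A)
Z = 72877 (Z = 86645 - 13768 = 72877)
√(P(K(12)) + Z) = √((263 + (½)*1² - 142*1) + 72877) = √((263 + (½)*1 - 142) + 72877) = √((263 + ½ - 142) + 72877) = √(243/2 + 72877) = √(145997/2) = √291994/2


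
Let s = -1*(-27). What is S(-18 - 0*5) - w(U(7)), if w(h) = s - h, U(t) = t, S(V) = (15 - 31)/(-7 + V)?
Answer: -484/25 ≈ -19.360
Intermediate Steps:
S(V) = -16/(-7 + V)
s = 27
w(h) = 27 - h
S(-18 - 0*5) - w(U(7)) = -16/(-7 + (-18 - 0*5)) - (27 - 1*7) = -16/(-7 + (-18 - 1*0)) - (27 - 7) = -16/(-7 + (-18 + 0)) - 1*20 = -16/(-7 - 18) - 20 = -16/(-25) - 20 = -16*(-1/25) - 20 = 16/25 - 20 = -484/25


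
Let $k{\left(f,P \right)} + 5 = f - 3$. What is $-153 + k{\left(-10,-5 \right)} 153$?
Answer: $-2907$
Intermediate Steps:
$k{\left(f,P \right)} = -8 + f$ ($k{\left(f,P \right)} = -5 + \left(f - 3\right) = -5 + \left(-3 + f\right) = -8 + f$)
$-153 + k{\left(-10,-5 \right)} 153 = -153 + \left(-8 - 10\right) 153 = -153 - 2754 = -2907$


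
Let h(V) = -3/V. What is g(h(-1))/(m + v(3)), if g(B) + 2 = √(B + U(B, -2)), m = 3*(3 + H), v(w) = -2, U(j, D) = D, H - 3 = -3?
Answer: -⅐ ≈ -0.14286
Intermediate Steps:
H = 0 (H = 3 - 3 = 0)
m = 9 (m = 3*(3 + 0) = 3*3 = 9)
g(B) = -2 + √(-2 + B) (g(B) = -2 + √(B - 2) = -2 + √(-2 + B))
g(h(-1))/(m + v(3)) = (-2 + √(-2 - 3/(-1)))/(9 - 2) = (-2 + √(-2 - 3*(-1)))/7 = (-2 + √(-2 + 3))/7 = (-2 + √1)/7 = (-2 + 1)/7 = (⅐)*(-1) = -⅐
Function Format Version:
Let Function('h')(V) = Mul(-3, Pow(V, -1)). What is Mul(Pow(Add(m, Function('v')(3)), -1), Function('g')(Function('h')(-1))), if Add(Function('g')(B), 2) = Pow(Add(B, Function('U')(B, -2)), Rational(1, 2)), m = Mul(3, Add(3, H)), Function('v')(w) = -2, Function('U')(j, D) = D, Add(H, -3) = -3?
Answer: Rational(-1, 7) ≈ -0.14286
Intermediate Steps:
H = 0 (H = Add(3, -3) = 0)
m = 9 (m = Mul(3, Add(3, 0)) = Mul(3, 3) = 9)
Function('g')(B) = Add(-2, Pow(Add(-2, B), Rational(1, 2))) (Function('g')(B) = Add(-2, Pow(Add(B, -2), Rational(1, 2))) = Add(-2, Pow(Add(-2, B), Rational(1, 2))))
Mul(Pow(Add(m, Function('v')(3)), -1), Function('g')(Function('h')(-1))) = Mul(Pow(Add(9, -2), -1), Add(-2, Pow(Add(-2, Mul(-3, Pow(-1, -1))), Rational(1, 2)))) = Mul(Pow(7, -1), Add(-2, Pow(Add(-2, Mul(-3, -1)), Rational(1, 2)))) = Mul(Rational(1, 7), Add(-2, Pow(Add(-2, 3), Rational(1, 2)))) = Mul(Rational(1, 7), Add(-2, Pow(1, Rational(1, 2)))) = Mul(Rational(1, 7), Add(-2, 1)) = Mul(Rational(1, 7), -1) = Rational(-1, 7)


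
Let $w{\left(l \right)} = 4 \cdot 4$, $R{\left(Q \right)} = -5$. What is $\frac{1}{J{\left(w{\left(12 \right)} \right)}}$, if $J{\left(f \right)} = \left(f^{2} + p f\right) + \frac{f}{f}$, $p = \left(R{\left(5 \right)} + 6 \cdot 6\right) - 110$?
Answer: $- \frac{1}{1007} \approx -0.00099305$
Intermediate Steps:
$p = -79$ ($p = \left(-5 + 6 \cdot 6\right) - 110 = \left(-5 + 36\right) - 110 = 31 - 110 = -79$)
$w{\left(l \right)} = 16$
$J{\left(f \right)} = 1 + f^{2} - 79 f$ ($J{\left(f \right)} = \left(f^{2} - 79 f\right) + \frac{f}{f} = \left(f^{2} - 79 f\right) + 1 = 1 + f^{2} - 79 f$)
$\frac{1}{J{\left(w{\left(12 \right)} \right)}} = \frac{1}{1 + 16^{2} - 1264} = \frac{1}{1 + 256 - 1264} = \frac{1}{-1007} = - \frac{1}{1007}$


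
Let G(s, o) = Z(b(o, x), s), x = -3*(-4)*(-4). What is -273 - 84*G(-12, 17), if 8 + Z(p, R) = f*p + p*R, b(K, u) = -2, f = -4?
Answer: -2289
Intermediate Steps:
x = -48 (x = 12*(-4) = -48)
Z(p, R) = -8 - 4*p + R*p (Z(p, R) = -8 + (-4*p + p*R) = -8 + (-4*p + R*p) = -8 - 4*p + R*p)
G(s, o) = -2*s (G(s, o) = -8 - 4*(-2) + s*(-2) = -8 + 8 - 2*s = -2*s)
-273 - 84*G(-12, 17) = -273 - (-168)*(-12) = -273 - 84*24 = -273 - 2016 = -2289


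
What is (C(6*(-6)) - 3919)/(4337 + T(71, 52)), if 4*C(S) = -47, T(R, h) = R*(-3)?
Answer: -15723/16496 ≈ -0.95314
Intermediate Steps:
T(R, h) = -3*R
C(S) = -47/4 (C(S) = (¼)*(-47) = -47/4)
(C(6*(-6)) - 3919)/(4337 + T(71, 52)) = (-47/4 - 3919)/(4337 - 3*71) = -15723/(4*(4337 - 213)) = -15723/4/4124 = -15723/4*1/4124 = -15723/16496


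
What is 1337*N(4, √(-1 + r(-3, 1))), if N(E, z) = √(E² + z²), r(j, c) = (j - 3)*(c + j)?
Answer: 4011*√3 ≈ 6947.3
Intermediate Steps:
r(j, c) = (-3 + j)*(c + j)
1337*N(4, √(-1 + r(-3, 1))) = 1337*√(4² + (√(-1 + ((-3)² - 3*1 - 3*(-3) + 1*(-3))))²) = 1337*√(16 + (√(-1 + (9 - 3 + 9 - 3)))²) = 1337*√(16 + (√(-1 + 12))²) = 1337*√(16 + (√11)²) = 1337*√(16 + 11) = 1337*√27 = 1337*(3*√3) = 4011*√3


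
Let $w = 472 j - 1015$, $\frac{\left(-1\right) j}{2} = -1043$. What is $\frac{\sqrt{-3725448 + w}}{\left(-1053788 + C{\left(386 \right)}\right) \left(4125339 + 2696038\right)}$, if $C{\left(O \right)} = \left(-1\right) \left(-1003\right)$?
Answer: $- \frac{i \sqrt{2741871}}{7181443384945} \approx - 2.3057 \cdot 10^{-10} i$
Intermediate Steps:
$C{\left(O \right)} = 1003$
$j = 2086$ ($j = \left(-2\right) \left(-1043\right) = 2086$)
$w = 983577$ ($w = 472 \cdot 2086 - 1015 = 984592 - 1015 = 983577$)
$\frac{\sqrt{-3725448 + w}}{\left(-1053788 + C{\left(386 \right)}\right) \left(4125339 + 2696038\right)} = \frac{\sqrt{-3725448 + 983577}}{\left(-1053788 + 1003\right) \left(4125339 + 2696038\right)} = \frac{\sqrt{-2741871}}{\left(-1052785\right) 6821377} = \frac{i \sqrt{2741871}}{-7181443384945} = i \sqrt{2741871} \left(- \frac{1}{7181443384945}\right) = - \frac{i \sqrt{2741871}}{7181443384945}$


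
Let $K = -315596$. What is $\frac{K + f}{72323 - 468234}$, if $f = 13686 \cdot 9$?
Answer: $\frac{192422}{395911} \approx 0.48602$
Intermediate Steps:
$f = 123174$
$\frac{K + f}{72323 - 468234} = \frac{-315596 + 123174}{72323 - 468234} = - \frac{192422}{-395911} = \left(-192422\right) \left(- \frac{1}{395911}\right) = \frac{192422}{395911}$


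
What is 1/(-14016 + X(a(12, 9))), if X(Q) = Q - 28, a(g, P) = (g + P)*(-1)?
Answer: -1/14065 ≈ -7.1098e-5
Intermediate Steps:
a(g, P) = -P - g (a(g, P) = (P + g)*(-1) = -P - g)
X(Q) = -28 + Q
1/(-14016 + X(a(12, 9))) = 1/(-14016 + (-28 + (-1*9 - 1*12))) = 1/(-14016 + (-28 + (-9 - 12))) = 1/(-14016 + (-28 - 21)) = 1/(-14016 - 49) = 1/(-14065) = -1/14065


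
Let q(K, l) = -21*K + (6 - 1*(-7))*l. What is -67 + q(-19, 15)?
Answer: 527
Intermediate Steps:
q(K, l) = -21*K + 13*l (q(K, l) = -21*K + (6 + 7)*l = -21*K + 13*l)
-67 + q(-19, 15) = -67 + (-21*(-19) + 13*15) = -67 + (399 + 195) = -67 + 594 = 527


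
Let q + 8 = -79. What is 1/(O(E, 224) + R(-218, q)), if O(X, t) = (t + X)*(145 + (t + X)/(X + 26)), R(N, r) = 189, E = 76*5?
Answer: 203/17999515 ≈ 1.1278e-5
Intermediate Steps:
q = -87 (q = -8 - 79 = -87)
E = 380
O(X, t) = (145 + (X + t)/(26 + X))*(X + t) (O(X, t) = (X + t)*(145 + (X + t)/(26 + X)) = (145 + (X + t)/(26 + X))*(X + t))
1/(O(E, 224) + R(-218, q)) = 1/((224² + 146*380² + 3770*380 + 3770*224 + 147*380*224)/(26 + 380) + 189) = 1/((50176 + 146*144400 + 1432600 + 844480 + 12512640)/406 + 189) = 1/((50176 + 21082400 + 1432600 + 844480 + 12512640)/406 + 189) = 1/((1/406)*35922296 + 189) = 1/(17961148/203 + 189) = 1/(17999515/203) = 203/17999515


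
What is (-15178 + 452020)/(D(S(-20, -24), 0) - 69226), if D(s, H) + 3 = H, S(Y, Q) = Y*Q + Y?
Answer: -436842/69229 ≈ -6.3101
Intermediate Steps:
S(Y, Q) = Y + Q*Y (S(Y, Q) = Q*Y + Y = Y + Q*Y)
D(s, H) = -3 + H
(-15178 + 452020)/(D(S(-20, -24), 0) - 69226) = (-15178 + 452020)/((-3 + 0) - 69226) = 436842/(-3 - 69226) = 436842/(-69229) = 436842*(-1/69229) = -436842/69229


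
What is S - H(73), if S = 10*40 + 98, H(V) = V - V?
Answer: 498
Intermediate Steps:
H(V) = 0
S = 498 (S = 400 + 98 = 498)
S - H(73) = 498 - 1*0 = 498 + 0 = 498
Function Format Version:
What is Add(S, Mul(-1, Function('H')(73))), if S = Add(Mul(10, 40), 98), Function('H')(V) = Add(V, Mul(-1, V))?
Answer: 498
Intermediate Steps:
Function('H')(V) = 0
S = 498 (S = Add(400, 98) = 498)
Add(S, Mul(-1, Function('H')(73))) = Add(498, Mul(-1, 0)) = Add(498, 0) = 498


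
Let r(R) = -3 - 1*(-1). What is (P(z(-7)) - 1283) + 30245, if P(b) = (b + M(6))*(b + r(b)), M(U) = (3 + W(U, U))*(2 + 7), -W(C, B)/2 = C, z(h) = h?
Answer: 29754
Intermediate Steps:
W(C, B) = -2*C
r(R) = -2 (r(R) = -3 + 1 = -2)
M(U) = 27 - 18*U (M(U) = (3 - 2*U)*(2 + 7) = (3 - 2*U)*9 = 27 - 18*U)
P(b) = (-81 + b)*(-2 + b) (P(b) = (b + (27 - 18*6))*(b - 2) = (b + (27 - 108))*(-2 + b) = (b - 81)*(-2 + b) = (-81 + b)*(-2 + b))
(P(z(-7)) - 1283) + 30245 = ((162 + (-7)² - 83*(-7)) - 1283) + 30245 = ((162 + 49 + 581) - 1283) + 30245 = (792 - 1283) + 30245 = -491 + 30245 = 29754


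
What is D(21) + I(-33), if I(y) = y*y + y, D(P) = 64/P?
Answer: 22240/21 ≈ 1059.0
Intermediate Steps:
I(y) = y + y**2 (I(y) = y**2 + y = y + y**2)
D(21) + I(-33) = 64/21 - 33*(1 - 33) = 64*(1/21) - 33*(-32) = 64/21 + 1056 = 22240/21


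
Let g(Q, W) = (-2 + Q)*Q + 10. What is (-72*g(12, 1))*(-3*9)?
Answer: 252720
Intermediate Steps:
g(Q, W) = 10 + Q*(-2 + Q) (g(Q, W) = Q*(-2 + Q) + 10 = 10 + Q*(-2 + Q))
(-72*g(12, 1))*(-3*9) = (-72*(10 + 12² - 2*12))*(-3*9) = -72*(10 + 144 - 24)*(-27) = -72*130*(-27) = -9360*(-27) = 252720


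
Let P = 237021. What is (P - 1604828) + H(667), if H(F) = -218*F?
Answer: -1513213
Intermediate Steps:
(P - 1604828) + H(667) = (237021 - 1604828) - 218*667 = -1367807 - 145406 = -1513213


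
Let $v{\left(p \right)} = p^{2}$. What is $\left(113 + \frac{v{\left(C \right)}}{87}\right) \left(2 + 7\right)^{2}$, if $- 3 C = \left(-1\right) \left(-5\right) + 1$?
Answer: $\frac{265545}{29} \approx 9156.7$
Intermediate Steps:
$C = -2$ ($C = - \frac{\left(-1\right) \left(-5\right) + 1}{3} = - \frac{5 + 1}{3} = \left(- \frac{1}{3}\right) 6 = -2$)
$\left(113 + \frac{v{\left(C \right)}}{87}\right) \left(2 + 7\right)^{2} = \left(113 + \frac{\left(-2\right)^{2}}{87}\right) \left(2 + 7\right)^{2} = \left(113 + 4 \cdot \frac{1}{87}\right) 9^{2} = \left(113 + \frac{4}{87}\right) 81 = \frac{9835}{87} \cdot 81 = \frac{265545}{29}$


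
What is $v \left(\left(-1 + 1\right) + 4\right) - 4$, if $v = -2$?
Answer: $-12$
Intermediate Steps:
$v \left(\left(-1 + 1\right) + 4\right) - 4 = - 2 \left(\left(-1 + 1\right) + 4\right) - 4 = - 2 \left(0 + 4\right) - 4 = \left(-2\right) 4 - 4 = -8 - 4 = -12$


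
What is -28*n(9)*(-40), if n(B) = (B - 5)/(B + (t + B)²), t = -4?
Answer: 2240/17 ≈ 131.76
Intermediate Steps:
n(B) = (-5 + B)/(B + (-4 + B)²) (n(B) = (B - 5)/(B + (-4 + B)²) = (-5 + B)/(B + (-4 + B)²))
-28*n(9)*(-40) = -28*(-5 + 9)/(9 + (-4 + 9)²)*(-40) = -28*4/(9 + 5²)*(-40) = -28*4/(9 + 25)*(-40) = -28*4/34*(-40) = -14*4/17*(-40) = -28*2/17*(-40) = -56/17*(-40) = 2240/17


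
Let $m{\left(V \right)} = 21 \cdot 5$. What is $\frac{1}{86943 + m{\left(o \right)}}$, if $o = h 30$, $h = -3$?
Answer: $\frac{1}{87048} \approx 1.1488 \cdot 10^{-5}$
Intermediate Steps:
$o = -90$ ($o = \left(-3\right) 30 = -90$)
$m{\left(V \right)} = 105$
$\frac{1}{86943 + m{\left(o \right)}} = \frac{1}{86943 + 105} = \frac{1}{87048}$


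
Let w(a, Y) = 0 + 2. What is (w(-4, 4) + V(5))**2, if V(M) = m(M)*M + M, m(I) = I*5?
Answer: 17424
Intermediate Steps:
w(a, Y) = 2
m(I) = 5*I
V(M) = M + 5*M**2 (V(M) = (5*M)*M + M = 5*M**2 + M = M + 5*M**2)
(w(-4, 4) + V(5))**2 = (2 + 5*(1 + 5*5))**2 = (2 + 5*(1 + 25))**2 = (2 + 5*26)**2 = (2 + 130)**2 = 132**2 = 17424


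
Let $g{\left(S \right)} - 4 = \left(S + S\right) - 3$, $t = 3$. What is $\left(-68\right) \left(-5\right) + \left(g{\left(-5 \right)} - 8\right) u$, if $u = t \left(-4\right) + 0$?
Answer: $544$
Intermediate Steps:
$u = -12$ ($u = 3 \left(-4\right) + 0 = -12 + 0 = -12$)
$g{\left(S \right)} = 1 + 2 S$ ($g{\left(S \right)} = 4 + \left(\left(S + S\right) - 3\right) = 4 + \left(2 S - 3\right) = 4 + \left(-3 + 2 S\right) = 1 + 2 S$)
$\left(-68\right) \left(-5\right) + \left(g{\left(-5 \right)} - 8\right) u = \left(-68\right) \left(-5\right) + \left(\left(1 + 2 \left(-5\right)\right) - 8\right) \left(-12\right) = 340 + \left(\left(1 - 10\right) - 8\right) \left(-12\right) = 340 + \left(-9 - 8\right) \left(-12\right) = 340 - -204 = 340 + 204 = 544$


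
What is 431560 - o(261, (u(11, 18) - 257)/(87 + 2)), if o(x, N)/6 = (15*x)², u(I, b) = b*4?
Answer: -91531790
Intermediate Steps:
u(I, b) = 4*b
o(x, N) = 1350*x² (o(x, N) = 6*(15*x)² = 6*(225*x²) = 1350*x²)
431560 - o(261, (u(11, 18) - 257)/(87 + 2)) = 431560 - 1350*261² = 431560 - 1350*68121 = 431560 - 1*91963350 = 431560 - 91963350 = -91531790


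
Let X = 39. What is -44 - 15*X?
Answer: -629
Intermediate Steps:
-44 - 15*X = -44 - 15*39 = -44 - 585 = -629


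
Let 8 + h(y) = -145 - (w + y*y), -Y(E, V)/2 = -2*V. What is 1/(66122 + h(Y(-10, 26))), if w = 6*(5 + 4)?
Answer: 1/55099 ≈ 1.8149e-5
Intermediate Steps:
w = 54 (w = 6*9 = 54)
Y(E, V) = 4*V (Y(E, V) = -(-4)*V = 4*V)
h(y) = -207 - y² (h(y) = -8 + (-145 - (54 + y*y)) = -8 + (-145 - (54 + y²)) = -8 + (-145 + (-54 - y²)) = -8 + (-199 - y²) = -207 - y²)
1/(66122 + h(Y(-10, 26))) = 1/(66122 + (-207 - (4*26)²)) = 1/(66122 + (-207 - 1*104²)) = 1/(66122 + (-207 - 1*10816)) = 1/(66122 + (-207 - 10816)) = 1/(66122 - 11023) = 1/55099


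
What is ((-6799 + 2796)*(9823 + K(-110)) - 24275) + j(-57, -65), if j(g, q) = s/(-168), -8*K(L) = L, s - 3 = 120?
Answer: -2206444015/56 ≈ -3.9401e+7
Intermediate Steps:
s = 123 (s = 3 + 120 = 123)
K(L) = -L/8
j(g, q) = -41/56 (j(g, q) = 123/(-168) = 123*(-1/168) = -41/56)
((-6799 + 2796)*(9823 + K(-110)) - 24275) + j(-57, -65) = ((-6799 + 2796)*(9823 - ⅛*(-110)) - 24275) - 41/56 = (-4003*(9823 + 55/4) - 24275) - 41/56 = (-4003*39347/4 - 24275) - 41/56 = (-157506041/4 - 24275) - 41/56 = -157603141/4 - 41/56 = -2206444015/56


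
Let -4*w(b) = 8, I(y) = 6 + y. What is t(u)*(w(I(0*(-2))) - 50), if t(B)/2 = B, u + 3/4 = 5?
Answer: -442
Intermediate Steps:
u = 17/4 (u = -3/4 + 5 = 17/4 ≈ 4.2500)
t(B) = 2*B
w(b) = -2 (w(b) = -1/4*8 = -2)
t(u)*(w(I(0*(-2))) - 50) = (2*(17/4))*(-2 - 50) = (17/2)*(-52) = -442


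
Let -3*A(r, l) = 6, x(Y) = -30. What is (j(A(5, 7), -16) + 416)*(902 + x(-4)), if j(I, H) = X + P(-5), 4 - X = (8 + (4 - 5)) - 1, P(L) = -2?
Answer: 359264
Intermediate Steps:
A(r, l) = -2 (A(r, l) = -1/3*6 = -2)
X = -2 (X = 4 - ((8 + (4 - 5)) - 1) = 4 - ((8 - 1) - 1) = 4 - (7 - 1) = 4 - 1*6 = 4 - 6 = -2)
j(I, H) = -4 (j(I, H) = -2 - 2 = -4)
(j(A(5, 7), -16) + 416)*(902 + x(-4)) = (-4 + 416)*(902 - 30) = 412*872 = 359264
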